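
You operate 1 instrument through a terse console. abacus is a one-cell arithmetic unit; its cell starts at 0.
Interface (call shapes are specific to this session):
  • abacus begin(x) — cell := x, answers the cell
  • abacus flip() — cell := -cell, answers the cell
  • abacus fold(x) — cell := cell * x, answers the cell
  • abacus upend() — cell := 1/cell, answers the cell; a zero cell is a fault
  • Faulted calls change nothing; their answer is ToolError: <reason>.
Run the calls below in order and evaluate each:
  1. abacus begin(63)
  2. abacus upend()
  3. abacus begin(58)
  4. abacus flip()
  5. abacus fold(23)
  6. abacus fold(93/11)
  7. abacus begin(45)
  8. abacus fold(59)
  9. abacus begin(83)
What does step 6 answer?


Answer: -124062/11

Derivation:
% abacus begin x='63'
:: 63
% abacus upend
:: 1/63
% abacus begin x='58'
:: 58
% abacus flip
:: -58
% abacus fold x='23'
:: -1334
% abacus fold x='93/11'
:: -124062/11
% abacus begin x='45'
:: 45
% abacus fold x='59'
:: 2655
% abacus begin x='83'
:: 83


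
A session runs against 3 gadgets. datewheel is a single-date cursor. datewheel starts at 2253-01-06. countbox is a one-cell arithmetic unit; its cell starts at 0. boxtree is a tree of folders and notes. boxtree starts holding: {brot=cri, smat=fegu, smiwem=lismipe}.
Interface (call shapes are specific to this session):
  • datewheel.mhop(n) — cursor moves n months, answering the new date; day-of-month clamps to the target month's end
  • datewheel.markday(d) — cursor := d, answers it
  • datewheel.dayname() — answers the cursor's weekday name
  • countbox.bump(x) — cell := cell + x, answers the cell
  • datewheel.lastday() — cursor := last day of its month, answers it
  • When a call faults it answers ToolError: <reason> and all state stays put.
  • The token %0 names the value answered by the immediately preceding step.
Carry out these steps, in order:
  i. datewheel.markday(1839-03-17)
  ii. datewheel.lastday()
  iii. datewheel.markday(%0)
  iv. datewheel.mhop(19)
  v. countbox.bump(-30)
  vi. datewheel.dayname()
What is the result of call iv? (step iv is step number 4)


Answer: 1840-10-31

Derivation:
Act: datewheel.markday[1839-03-17]
Obs: 1839-03-17
Act: datewheel.lastday[]
Obs: 1839-03-31
Act: datewheel.markday[%0]
Obs: 1839-03-31
Act: datewheel.mhop[19]
Obs: 1840-10-31
Act: countbox.bump[-30]
Obs: -30
Act: datewheel.dayname[]
Obs: Saturday


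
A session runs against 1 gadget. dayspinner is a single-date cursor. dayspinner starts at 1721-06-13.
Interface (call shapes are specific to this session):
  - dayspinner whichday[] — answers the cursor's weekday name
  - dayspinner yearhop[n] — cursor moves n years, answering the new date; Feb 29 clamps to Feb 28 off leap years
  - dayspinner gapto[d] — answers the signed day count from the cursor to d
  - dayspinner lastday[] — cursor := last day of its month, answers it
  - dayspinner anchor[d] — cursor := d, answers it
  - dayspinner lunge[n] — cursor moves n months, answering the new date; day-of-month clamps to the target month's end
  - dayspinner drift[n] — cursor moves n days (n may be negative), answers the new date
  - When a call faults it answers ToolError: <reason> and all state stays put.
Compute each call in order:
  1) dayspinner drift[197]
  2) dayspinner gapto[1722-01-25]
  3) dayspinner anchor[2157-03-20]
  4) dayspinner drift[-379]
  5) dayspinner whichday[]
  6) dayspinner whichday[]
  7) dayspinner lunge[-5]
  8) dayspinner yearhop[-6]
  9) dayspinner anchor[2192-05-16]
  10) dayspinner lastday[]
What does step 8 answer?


Answer: 2149-10-06

Derivation:
==> dayspinner drift(n='197')
<== 1721-12-27
==> dayspinner gapto(d='1722-01-25')
<== 29
==> dayspinner anchor(d='2157-03-20')
<== 2157-03-20
==> dayspinner drift(n='-379')
<== 2156-03-06
==> dayspinner whichday()
<== Saturday
==> dayspinner whichday()
<== Saturday
==> dayspinner lunge(n='-5')
<== 2155-10-06
==> dayspinner yearhop(n='-6')
<== 2149-10-06
==> dayspinner anchor(d='2192-05-16')
<== 2192-05-16
==> dayspinner lastday()
<== 2192-05-31


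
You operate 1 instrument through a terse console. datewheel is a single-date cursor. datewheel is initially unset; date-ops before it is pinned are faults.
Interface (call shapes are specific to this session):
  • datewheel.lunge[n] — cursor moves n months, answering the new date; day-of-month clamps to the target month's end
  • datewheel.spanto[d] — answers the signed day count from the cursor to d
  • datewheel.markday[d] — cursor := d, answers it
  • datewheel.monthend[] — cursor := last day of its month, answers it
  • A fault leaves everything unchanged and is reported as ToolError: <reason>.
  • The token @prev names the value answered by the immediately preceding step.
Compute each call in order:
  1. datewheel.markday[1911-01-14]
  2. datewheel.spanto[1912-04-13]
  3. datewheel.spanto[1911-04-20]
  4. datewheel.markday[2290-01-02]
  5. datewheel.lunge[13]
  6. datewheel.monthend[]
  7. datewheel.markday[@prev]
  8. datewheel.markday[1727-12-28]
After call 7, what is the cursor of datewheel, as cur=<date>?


$ datewheel.markday d→1911-01-14
:: 1911-01-14
$ datewheel.spanto d→1912-04-13
:: 455
$ datewheel.spanto d→1911-04-20
:: 96
$ datewheel.markday d→2290-01-02
:: 2290-01-02
$ datewheel.lunge n→13
:: 2291-02-02
$ datewheel.monthend
:: 2291-02-28
$ datewheel.markday d→@prev
:: 2291-02-28
$ datewheel.markday d→1727-12-28
:: 1727-12-28

Answer: cur=2291-02-28


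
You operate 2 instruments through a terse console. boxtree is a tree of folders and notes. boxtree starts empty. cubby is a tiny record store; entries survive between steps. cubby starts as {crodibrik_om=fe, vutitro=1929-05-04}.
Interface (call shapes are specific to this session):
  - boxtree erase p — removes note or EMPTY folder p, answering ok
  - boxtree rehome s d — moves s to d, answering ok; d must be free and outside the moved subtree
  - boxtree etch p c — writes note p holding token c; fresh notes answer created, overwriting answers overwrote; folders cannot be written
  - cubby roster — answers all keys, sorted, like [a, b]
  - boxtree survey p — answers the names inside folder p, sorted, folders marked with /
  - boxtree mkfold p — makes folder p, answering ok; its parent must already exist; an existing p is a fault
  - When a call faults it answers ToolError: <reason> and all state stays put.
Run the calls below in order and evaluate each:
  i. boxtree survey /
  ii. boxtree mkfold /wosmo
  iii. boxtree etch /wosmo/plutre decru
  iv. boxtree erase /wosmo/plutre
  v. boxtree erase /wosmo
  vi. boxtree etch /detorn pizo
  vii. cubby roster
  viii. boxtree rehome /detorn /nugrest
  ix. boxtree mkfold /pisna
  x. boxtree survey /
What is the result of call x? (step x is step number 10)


Answer: [nugrest, pisna/]

Derivation:
$ boxtree survey p→/
:: []
$ boxtree mkfold p→/wosmo
:: ok
$ boxtree etch p→/wosmo/plutre c→decru
:: created
$ boxtree erase p→/wosmo/plutre
:: ok
$ boxtree erase p→/wosmo
:: ok
$ boxtree etch p→/detorn c→pizo
:: created
$ cubby roster
:: [crodibrik_om, vutitro]
$ boxtree rehome s→/detorn d→/nugrest
:: ok
$ boxtree mkfold p→/pisna
:: ok
$ boxtree survey p→/
:: [nugrest, pisna/]


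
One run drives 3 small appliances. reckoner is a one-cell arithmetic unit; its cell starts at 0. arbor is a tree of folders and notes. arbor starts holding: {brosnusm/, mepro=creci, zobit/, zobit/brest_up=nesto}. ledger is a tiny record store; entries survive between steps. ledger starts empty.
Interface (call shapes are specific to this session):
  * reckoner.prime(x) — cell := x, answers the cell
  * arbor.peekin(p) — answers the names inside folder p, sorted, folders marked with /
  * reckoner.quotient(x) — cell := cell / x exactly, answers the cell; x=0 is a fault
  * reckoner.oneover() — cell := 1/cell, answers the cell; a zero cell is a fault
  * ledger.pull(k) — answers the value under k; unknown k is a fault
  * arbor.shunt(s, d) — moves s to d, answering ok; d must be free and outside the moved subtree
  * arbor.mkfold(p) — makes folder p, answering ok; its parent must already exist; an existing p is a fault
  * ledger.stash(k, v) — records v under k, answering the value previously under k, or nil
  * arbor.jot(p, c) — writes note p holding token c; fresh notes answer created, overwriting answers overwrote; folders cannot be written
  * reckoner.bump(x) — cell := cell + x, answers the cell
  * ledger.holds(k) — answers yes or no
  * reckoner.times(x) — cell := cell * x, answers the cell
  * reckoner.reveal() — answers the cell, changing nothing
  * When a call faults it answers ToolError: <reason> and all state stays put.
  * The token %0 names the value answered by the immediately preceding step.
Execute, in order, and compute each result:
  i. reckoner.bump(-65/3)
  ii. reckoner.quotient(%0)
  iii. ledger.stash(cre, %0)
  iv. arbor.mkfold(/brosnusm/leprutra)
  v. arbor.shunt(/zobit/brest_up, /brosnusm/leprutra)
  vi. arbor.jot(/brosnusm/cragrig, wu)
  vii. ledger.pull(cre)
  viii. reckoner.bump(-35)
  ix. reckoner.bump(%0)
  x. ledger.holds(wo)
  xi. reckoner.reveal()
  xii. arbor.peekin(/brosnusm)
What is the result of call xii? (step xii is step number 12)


~$ reckoner.bump x='-65/3'
:: -65/3
~$ reckoner.quotient x='%0'
:: 1
~$ ledger.stash k='cre' v='%0'
:: nil
~$ arbor.mkfold p='/brosnusm/leprutra'
:: ok
~$ arbor.shunt s='/zobit/brest_up' d='/brosnusm/leprutra'
:: ToolError: exists
~$ arbor.jot p='/brosnusm/cragrig' c='wu'
:: created
~$ ledger.pull k='cre'
:: 1
~$ reckoner.bump x='-35'
:: -34
~$ reckoner.bump x='%0'
:: -68
~$ ledger.holds k='wo'
:: no
~$ reckoner.reveal
:: -68
~$ arbor.peekin p='/brosnusm'
:: [cragrig, leprutra/]

Answer: [cragrig, leprutra/]


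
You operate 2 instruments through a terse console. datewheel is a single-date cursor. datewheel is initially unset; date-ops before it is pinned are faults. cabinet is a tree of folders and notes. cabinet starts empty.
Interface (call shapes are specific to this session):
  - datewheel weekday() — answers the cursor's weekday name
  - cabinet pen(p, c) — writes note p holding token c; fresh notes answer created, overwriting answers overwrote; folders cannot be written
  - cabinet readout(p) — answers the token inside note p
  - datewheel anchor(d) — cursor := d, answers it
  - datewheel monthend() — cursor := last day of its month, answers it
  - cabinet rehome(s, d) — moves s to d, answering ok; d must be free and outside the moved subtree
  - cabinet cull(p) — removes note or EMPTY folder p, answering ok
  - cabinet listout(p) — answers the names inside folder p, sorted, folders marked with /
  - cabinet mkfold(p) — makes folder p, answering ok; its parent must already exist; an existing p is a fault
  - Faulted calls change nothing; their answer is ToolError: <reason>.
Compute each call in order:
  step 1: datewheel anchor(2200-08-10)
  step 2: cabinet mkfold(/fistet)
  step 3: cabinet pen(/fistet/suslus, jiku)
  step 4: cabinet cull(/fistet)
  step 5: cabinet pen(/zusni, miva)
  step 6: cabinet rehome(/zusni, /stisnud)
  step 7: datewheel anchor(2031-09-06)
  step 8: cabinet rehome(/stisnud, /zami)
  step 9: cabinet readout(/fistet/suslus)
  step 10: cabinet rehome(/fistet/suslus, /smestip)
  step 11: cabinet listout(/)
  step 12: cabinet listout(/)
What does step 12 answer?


Answer: [fistet/, smestip, zami]

Derivation:
> datewheel anchor d→2200-08-10
:: 2200-08-10
> cabinet mkfold p→/fistet
:: ok
> cabinet pen p→/fistet/suslus c→jiku
:: created
> cabinet cull p→/fistet
:: ToolError: not empty
> cabinet pen p→/zusni c→miva
:: created
> cabinet rehome s→/zusni d→/stisnud
:: ok
> datewheel anchor d→2031-09-06
:: 2031-09-06
> cabinet rehome s→/stisnud d→/zami
:: ok
> cabinet readout p→/fistet/suslus
:: jiku
> cabinet rehome s→/fistet/suslus d→/smestip
:: ok
> cabinet listout p→/
:: [fistet/, smestip, zami]
> cabinet listout p→/
:: [fistet/, smestip, zami]


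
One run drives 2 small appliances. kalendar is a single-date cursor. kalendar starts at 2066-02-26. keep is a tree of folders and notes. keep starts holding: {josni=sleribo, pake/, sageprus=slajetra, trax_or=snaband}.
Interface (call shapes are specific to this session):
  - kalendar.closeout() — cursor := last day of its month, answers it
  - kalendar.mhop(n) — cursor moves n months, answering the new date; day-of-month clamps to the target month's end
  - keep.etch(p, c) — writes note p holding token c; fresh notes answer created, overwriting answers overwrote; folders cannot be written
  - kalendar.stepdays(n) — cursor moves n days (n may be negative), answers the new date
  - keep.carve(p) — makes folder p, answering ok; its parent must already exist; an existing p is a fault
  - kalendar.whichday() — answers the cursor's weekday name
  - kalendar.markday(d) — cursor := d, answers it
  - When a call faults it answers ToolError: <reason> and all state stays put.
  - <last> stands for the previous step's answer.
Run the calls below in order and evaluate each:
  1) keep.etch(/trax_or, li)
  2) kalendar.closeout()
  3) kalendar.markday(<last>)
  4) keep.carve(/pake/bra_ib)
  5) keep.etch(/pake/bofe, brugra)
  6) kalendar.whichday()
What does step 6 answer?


Answer: Sunday

Derivation:
Next I call keep.etch on p='/trax_or', c='li', and observe overwrote.
Calling kalendar.closeout(), — result: 2066-02-28.
Then kalendar.markday on d='<last>', and get 2066-02-28.
I use keep.carve on p='/pake/bra_ib', yielding ok.
I try keep.etch on p='/pake/bofe', c='brugra', giving created.
Invoking kalendar.whichday, and observe Sunday.


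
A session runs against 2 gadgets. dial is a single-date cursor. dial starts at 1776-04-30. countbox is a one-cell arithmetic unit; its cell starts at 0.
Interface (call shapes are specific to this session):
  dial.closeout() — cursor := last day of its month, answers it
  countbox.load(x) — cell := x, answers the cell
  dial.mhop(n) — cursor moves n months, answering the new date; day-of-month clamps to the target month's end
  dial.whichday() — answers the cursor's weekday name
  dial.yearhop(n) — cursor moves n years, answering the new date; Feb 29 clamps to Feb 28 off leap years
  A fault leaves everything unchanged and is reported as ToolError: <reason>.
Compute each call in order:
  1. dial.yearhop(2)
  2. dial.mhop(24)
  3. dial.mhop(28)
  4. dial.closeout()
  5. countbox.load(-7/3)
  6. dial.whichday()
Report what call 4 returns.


Answer: 1782-08-31

Derivation:
# dial.yearhop(2) : 1778-04-30
# dial.mhop(24) : 1780-04-30
# dial.mhop(28) : 1782-08-30
# dial.closeout() : 1782-08-31
# countbox.load(-7/3) : -7/3
# dial.whichday() : Saturday


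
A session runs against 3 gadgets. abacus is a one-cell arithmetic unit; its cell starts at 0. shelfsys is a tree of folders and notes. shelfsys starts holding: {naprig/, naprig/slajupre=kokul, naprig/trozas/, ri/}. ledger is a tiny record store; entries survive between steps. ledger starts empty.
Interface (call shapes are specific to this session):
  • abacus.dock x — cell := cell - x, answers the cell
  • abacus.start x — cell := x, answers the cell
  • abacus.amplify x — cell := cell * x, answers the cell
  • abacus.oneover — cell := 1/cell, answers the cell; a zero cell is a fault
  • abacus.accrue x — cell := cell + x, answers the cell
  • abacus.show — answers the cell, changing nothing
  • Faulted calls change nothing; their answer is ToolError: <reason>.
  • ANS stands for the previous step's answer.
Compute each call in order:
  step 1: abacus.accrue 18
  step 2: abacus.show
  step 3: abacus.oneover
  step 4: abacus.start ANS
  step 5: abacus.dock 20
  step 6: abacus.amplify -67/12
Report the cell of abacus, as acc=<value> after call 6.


Act: abacus.accrue[x='18']
Obs: 18
Act: abacus.show[]
Obs: 18
Act: abacus.oneover[]
Obs: 1/18
Act: abacus.start[x='ANS']
Obs: 1/18
Act: abacus.dock[x='20']
Obs: -359/18
Act: abacus.amplify[x='-67/12']
Obs: 24053/216

Answer: acc=24053/216


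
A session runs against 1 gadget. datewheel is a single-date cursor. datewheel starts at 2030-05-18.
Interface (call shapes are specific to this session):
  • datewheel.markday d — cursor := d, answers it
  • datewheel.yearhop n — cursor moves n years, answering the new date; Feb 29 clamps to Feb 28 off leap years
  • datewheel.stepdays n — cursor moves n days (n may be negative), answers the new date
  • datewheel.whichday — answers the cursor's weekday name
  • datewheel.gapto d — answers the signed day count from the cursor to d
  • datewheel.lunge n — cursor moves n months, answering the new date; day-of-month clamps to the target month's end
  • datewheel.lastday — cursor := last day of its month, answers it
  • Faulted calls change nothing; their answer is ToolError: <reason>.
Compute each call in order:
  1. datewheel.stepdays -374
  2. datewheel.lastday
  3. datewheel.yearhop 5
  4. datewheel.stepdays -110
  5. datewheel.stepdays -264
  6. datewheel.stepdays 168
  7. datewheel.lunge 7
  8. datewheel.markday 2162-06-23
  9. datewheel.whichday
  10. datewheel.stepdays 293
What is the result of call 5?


Step: stepdays[-374]
Result: 2029-05-09
Step: lastday[]
Result: 2029-05-31
Step: yearhop[5]
Result: 2034-05-31
Step: stepdays[-110]
Result: 2034-02-10
Step: stepdays[-264]
Result: 2033-05-22
Step: stepdays[168]
Result: 2033-11-06
Step: lunge[7]
Result: 2034-06-06
Step: markday[2162-06-23]
Result: 2162-06-23
Step: whichday[]
Result: Wednesday
Step: stepdays[293]
Result: 2163-04-12

Answer: 2033-05-22


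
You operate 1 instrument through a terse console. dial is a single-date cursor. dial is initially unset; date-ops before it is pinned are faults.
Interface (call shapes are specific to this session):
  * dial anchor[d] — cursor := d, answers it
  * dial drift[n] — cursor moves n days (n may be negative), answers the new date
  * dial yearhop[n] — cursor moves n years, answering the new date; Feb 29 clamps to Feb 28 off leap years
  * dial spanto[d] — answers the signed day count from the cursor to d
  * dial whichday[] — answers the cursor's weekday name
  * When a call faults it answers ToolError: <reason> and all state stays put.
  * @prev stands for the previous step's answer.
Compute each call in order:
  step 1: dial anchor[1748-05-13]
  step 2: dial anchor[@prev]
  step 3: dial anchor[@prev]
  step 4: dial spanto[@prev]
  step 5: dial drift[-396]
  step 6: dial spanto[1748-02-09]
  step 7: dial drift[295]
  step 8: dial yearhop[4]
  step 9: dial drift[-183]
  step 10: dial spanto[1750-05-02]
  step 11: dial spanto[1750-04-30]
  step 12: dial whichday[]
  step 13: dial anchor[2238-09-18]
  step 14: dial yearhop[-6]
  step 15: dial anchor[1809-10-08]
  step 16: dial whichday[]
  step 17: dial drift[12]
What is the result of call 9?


Answer: 1751-08-03

Derivation:
Act: dial anchor[d=1748-05-13]
Obs: 1748-05-13
Act: dial anchor[d=@prev]
Obs: 1748-05-13
Act: dial anchor[d=@prev]
Obs: 1748-05-13
Act: dial spanto[d=@prev]
Obs: 0
Act: dial drift[n=-396]
Obs: 1747-04-13
Act: dial spanto[d=1748-02-09]
Obs: 302
Act: dial drift[n=295]
Obs: 1748-02-02
Act: dial yearhop[n=4]
Obs: 1752-02-02
Act: dial drift[n=-183]
Obs: 1751-08-03
Act: dial spanto[d=1750-05-02]
Obs: -458
Act: dial spanto[d=1750-04-30]
Obs: -460
Act: dial whichday[]
Obs: Tuesday
Act: dial anchor[d=2238-09-18]
Obs: 2238-09-18
Act: dial yearhop[n=-6]
Obs: 2232-09-18
Act: dial anchor[d=1809-10-08]
Obs: 1809-10-08
Act: dial whichday[]
Obs: Sunday
Act: dial drift[n=12]
Obs: 1809-10-20


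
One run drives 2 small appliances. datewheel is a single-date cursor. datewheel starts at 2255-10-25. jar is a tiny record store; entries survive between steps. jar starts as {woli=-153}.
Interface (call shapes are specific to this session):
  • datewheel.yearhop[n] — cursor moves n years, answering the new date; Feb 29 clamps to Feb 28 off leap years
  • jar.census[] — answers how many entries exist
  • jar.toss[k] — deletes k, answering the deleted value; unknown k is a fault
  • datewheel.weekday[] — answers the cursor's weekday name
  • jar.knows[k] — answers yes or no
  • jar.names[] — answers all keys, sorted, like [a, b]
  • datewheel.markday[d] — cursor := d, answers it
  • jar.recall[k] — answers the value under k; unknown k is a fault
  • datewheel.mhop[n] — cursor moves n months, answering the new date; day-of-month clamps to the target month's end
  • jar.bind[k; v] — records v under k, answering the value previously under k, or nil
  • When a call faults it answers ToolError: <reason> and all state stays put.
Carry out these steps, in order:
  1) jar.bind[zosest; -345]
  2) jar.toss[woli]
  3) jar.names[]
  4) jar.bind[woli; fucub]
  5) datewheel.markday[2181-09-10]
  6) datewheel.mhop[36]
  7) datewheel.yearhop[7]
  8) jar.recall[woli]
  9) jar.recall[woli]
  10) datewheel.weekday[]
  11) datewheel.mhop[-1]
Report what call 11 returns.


Answer: 2191-08-10

Derivation:
! jar.bind(k→zosest, v→-345) => nil
! jar.toss(k→woli) => -153
! jar.names() => [zosest]
! jar.bind(k→woli, v→fucub) => nil
! datewheel.markday(d→2181-09-10) => 2181-09-10
! datewheel.mhop(n→36) => 2184-09-10
! datewheel.yearhop(n→7) => 2191-09-10
! jar.recall(k→woli) => fucub
! jar.recall(k→woli) => fucub
! datewheel.weekday() => Saturday
! datewheel.mhop(n→-1) => 2191-08-10


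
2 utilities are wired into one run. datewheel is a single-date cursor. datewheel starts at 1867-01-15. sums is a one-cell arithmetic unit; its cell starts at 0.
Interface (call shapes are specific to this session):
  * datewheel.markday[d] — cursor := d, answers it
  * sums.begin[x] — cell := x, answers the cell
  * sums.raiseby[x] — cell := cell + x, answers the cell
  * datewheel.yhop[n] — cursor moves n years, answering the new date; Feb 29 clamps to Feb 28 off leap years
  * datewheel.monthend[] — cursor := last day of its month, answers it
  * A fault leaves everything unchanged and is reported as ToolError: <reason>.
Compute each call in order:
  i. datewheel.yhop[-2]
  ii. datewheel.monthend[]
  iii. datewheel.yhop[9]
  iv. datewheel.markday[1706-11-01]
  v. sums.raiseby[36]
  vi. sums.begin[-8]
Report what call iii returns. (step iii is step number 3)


I invoke datewheel.yhop on n: -2, which returns 1865-01-15.
Using datewheel.monthend, which returns 1865-01-31.
I run datewheel.yhop on n: 9, → 1874-01-31.
I call datewheel.markday on d: 1706-11-01, giving 1706-11-01.
Next I call sums.raiseby on x: 36, and observe 36.
Then sums.begin on x: -8: -8.

Answer: 1874-01-31


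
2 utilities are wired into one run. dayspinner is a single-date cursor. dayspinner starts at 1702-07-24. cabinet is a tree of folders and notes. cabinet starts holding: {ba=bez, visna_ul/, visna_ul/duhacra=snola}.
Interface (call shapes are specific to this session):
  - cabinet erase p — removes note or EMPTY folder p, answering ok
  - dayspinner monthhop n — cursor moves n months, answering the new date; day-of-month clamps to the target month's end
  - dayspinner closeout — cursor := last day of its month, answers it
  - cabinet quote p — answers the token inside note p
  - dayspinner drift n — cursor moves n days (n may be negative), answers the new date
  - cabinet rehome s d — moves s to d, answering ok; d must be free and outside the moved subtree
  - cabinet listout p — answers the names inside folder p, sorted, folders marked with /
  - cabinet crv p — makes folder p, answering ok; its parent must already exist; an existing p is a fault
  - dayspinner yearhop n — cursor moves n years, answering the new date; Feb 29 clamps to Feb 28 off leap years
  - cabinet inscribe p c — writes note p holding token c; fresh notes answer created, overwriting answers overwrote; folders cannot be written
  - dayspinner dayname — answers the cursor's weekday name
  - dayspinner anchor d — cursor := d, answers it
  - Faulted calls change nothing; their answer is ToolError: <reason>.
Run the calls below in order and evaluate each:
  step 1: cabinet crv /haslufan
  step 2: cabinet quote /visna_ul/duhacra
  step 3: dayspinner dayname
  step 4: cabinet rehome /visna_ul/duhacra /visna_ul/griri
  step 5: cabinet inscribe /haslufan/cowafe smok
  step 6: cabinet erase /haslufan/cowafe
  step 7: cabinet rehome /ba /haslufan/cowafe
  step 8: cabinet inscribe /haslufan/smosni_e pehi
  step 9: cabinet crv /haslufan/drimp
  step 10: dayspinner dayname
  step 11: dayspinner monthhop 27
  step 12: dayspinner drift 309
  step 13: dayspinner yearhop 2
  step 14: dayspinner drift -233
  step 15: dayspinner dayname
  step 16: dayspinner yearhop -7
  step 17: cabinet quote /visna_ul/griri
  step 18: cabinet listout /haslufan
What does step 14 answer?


Answer: 1707-01-08

Derivation:
Using cabinet crv with p→/haslufan, and see ok.
I run cabinet quote with p→/visna_ul/duhacra, yielding snola.
Invoking dayspinner dayname, and observe Monday.
Then cabinet rehome with s→/visna_ul/duhacra, d→/visna_ul/griri, — result: ok.
Calling cabinet inscribe with p→/haslufan/cowafe, c→smok: created.
Using cabinet erase with p→/haslufan/cowafe, giving ok.
I use cabinet rehome with s→/ba, d→/haslufan/cowafe, which returns ok.
Next I call cabinet inscribe with p→/haslufan/smosni_e, c→pehi, yielding created.
Now I run cabinet crv with p→/haslufan/drimp, giving ok.
Calling dayspinner dayname, giving Monday.
Calling dayspinner monthhop with n→27, and see 1704-10-24.
Then dayspinner drift with n→309: 1705-08-29.
Using dayspinner yearhop with n→2, → 1707-08-29.
Next I call dayspinner drift with n→-233, which returns 1707-01-08.
Then dayspinner dayname(), and observe Saturday.
Using dayspinner yearhop with n→-7, and observe 1700-01-08.
I use cabinet quote with p→/visna_ul/griri, → snola.
I use cabinet listout with p→/haslufan, and observe [cowafe, drimp/, smosni_e].


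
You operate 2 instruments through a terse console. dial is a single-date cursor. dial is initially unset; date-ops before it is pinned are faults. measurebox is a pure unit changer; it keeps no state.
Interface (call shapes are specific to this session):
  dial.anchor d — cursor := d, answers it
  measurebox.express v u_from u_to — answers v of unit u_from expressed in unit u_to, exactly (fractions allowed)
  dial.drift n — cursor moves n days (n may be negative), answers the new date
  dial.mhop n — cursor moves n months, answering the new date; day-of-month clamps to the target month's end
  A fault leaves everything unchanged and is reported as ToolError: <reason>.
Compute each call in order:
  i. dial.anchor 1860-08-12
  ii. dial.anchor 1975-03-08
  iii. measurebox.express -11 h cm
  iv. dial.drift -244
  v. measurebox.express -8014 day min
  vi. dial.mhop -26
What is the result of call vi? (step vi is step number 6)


Answer: 1972-05-07

Derivation:
// 1. dial.anchor(d: 1860-08-12) => 1860-08-12
// 2. dial.anchor(d: 1975-03-08) => 1975-03-08
// 3. measurebox.express(v: -11, u_from: h, u_to: cm) => ToolError: incompatible units
// 4. dial.drift(n: -244) => 1974-07-07
// 5. measurebox.express(v: -8014, u_from: day, u_to: min) => -11540160
// 6. dial.mhop(n: -26) => 1972-05-07


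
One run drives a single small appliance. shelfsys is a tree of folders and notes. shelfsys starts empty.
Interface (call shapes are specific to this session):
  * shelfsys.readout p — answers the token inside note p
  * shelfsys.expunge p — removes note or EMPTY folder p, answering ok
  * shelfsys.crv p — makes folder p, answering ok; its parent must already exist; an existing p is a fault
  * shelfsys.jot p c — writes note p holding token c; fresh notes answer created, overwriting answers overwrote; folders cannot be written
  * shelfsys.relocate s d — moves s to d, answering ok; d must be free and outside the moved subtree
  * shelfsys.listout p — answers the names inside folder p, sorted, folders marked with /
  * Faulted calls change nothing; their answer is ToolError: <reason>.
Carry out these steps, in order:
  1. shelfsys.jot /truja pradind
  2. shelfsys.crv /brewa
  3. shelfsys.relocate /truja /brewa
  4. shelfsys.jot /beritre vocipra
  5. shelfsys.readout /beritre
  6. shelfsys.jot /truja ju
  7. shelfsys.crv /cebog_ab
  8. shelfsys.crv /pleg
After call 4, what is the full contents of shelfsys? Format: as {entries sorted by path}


$ shelfsys.jot p=/truja c=pradind
= created
$ shelfsys.crv p=/brewa
= ok
$ shelfsys.relocate s=/truja d=/brewa
= ToolError: exists
$ shelfsys.jot p=/beritre c=vocipra
= created
$ shelfsys.readout p=/beritre
= vocipra
$ shelfsys.jot p=/truja c=ju
= overwrote
$ shelfsys.crv p=/cebog_ab
= ok
$ shelfsys.crv p=/pleg
= ok

Answer: {beritre=vocipra, brewa/, truja=pradind}


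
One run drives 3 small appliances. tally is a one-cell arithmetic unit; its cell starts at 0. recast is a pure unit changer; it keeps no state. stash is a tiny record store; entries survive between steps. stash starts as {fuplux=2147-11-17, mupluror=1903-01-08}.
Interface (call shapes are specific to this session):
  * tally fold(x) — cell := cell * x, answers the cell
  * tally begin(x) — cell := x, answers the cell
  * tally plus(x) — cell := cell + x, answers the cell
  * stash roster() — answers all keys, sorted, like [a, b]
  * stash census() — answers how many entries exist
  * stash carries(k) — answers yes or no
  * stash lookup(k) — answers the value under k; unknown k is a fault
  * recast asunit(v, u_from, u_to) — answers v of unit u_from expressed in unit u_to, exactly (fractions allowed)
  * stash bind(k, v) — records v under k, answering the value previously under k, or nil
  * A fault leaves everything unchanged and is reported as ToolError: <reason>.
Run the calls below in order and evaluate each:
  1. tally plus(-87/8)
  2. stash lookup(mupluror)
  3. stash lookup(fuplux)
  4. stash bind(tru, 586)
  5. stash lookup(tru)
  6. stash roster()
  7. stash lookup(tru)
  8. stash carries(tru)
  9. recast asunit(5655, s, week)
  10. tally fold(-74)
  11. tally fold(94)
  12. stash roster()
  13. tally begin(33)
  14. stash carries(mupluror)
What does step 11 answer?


Answer: 151293/2

Derivation:
I call tally plus(-87/8), and get -87/8.
I call stash lookup(mupluror), yielding 1903-01-08.
Invoking stash lookup(fuplux), and see 2147-11-17.
Calling stash bind(tru, 586), and observe nil.
Now I run stash lookup(tru), → 586.
I call stash roster, — result: [fuplux, mupluror, tru].
I try stash lookup(tru), — result: 586.
I use stash carries(tru): yes.
I run recast asunit(5655, s, week), → 377/40320.
Now I run tally fold(-74), yielding 3219/4.
Using tally fold(94), and get 151293/2.
Then stash roster, → [fuplux, mupluror, tru].
Calling tally begin(33), — result: 33.
Now I run stash carries(mupluror): yes.


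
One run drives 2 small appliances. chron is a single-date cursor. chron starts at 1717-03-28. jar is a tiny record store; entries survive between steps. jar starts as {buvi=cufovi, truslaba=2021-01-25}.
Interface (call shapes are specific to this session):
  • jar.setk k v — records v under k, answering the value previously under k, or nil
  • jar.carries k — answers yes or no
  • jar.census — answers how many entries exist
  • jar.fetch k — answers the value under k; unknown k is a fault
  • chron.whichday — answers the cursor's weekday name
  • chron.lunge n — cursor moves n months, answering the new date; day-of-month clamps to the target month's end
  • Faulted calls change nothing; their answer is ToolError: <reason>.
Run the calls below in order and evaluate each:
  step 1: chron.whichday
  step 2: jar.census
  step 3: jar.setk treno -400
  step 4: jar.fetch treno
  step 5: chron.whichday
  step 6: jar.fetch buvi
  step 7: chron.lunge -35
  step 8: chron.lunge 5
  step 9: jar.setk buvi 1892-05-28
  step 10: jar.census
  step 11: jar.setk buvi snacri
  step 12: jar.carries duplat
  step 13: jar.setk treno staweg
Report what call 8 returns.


[in] chron.whichday
:: Sunday
[in] jar.census
:: 2
[in] jar.setk k→treno v→-400
:: nil
[in] jar.fetch k→treno
:: -400
[in] chron.whichday
:: Sunday
[in] jar.fetch k→buvi
:: cufovi
[in] chron.lunge n→-35
:: 1714-04-28
[in] chron.lunge n→5
:: 1714-09-28
[in] jar.setk k→buvi v→1892-05-28
:: cufovi
[in] jar.census
:: 3
[in] jar.setk k→buvi v→snacri
:: 1892-05-28
[in] jar.carries k→duplat
:: no
[in] jar.setk k→treno v→staweg
:: -400

Answer: 1714-09-28


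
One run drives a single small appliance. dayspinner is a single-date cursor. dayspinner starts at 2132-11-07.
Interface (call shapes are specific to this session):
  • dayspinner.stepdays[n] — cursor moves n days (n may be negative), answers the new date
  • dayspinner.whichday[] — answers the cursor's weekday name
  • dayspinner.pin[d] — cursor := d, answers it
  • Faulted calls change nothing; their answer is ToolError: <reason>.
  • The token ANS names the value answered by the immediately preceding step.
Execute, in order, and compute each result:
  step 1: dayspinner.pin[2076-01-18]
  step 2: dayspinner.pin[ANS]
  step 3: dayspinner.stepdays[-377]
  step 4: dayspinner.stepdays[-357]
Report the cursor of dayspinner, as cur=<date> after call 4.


Answer: cur=2074-01-14

Derivation:
Using dayspinner.pin on d: 2076-01-18: 2076-01-18.
Invoking dayspinner.pin on d: ANS, — result: 2076-01-18.
Invoking dayspinner.stepdays on n: -377, and get 2075-01-06.
I invoke dayspinner.stepdays on n: -357, giving 2074-01-14.


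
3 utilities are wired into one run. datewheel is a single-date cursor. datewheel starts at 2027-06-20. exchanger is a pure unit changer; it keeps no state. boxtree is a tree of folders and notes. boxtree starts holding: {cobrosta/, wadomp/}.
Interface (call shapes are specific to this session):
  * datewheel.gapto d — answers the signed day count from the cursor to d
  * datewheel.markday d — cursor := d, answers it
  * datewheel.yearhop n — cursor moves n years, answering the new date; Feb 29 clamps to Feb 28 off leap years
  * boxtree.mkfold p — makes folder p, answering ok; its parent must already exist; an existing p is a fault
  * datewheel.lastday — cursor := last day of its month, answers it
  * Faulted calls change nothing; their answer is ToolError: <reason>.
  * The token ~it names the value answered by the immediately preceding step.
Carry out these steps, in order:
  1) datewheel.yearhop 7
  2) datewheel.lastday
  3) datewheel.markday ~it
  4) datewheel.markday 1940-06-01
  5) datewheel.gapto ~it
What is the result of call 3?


Calling datewheel.yearhop with 7, and see 2034-06-20.
I try datewheel.lastday, — result: 2034-06-30.
Invoking datewheel.markday with ~it, → 2034-06-30.
Then datewheel.markday with 1940-06-01, — result: 1940-06-01.
Now I run datewheel.gapto with ~it, and get 0.

Answer: 2034-06-30


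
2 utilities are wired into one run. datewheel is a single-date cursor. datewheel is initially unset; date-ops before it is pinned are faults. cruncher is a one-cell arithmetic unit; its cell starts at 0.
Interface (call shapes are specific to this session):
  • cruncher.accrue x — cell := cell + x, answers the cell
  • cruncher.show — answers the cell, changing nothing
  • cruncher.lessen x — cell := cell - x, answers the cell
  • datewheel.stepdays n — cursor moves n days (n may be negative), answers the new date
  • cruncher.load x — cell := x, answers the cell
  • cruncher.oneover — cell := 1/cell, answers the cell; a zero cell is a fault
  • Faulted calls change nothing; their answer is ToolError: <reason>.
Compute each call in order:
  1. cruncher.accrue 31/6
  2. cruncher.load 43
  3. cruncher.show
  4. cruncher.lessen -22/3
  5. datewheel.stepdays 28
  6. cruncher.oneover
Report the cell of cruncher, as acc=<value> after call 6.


Answer: acc=3/151

Derivation:
[in] cruncher.accrue x='31/6'
  31/6
[in] cruncher.load x='43'
  43
[in] cruncher.show
  43
[in] cruncher.lessen x='-22/3'
  151/3
[in] datewheel.stepdays n='28'
  ToolError: no date set
[in] cruncher.oneover
  3/151


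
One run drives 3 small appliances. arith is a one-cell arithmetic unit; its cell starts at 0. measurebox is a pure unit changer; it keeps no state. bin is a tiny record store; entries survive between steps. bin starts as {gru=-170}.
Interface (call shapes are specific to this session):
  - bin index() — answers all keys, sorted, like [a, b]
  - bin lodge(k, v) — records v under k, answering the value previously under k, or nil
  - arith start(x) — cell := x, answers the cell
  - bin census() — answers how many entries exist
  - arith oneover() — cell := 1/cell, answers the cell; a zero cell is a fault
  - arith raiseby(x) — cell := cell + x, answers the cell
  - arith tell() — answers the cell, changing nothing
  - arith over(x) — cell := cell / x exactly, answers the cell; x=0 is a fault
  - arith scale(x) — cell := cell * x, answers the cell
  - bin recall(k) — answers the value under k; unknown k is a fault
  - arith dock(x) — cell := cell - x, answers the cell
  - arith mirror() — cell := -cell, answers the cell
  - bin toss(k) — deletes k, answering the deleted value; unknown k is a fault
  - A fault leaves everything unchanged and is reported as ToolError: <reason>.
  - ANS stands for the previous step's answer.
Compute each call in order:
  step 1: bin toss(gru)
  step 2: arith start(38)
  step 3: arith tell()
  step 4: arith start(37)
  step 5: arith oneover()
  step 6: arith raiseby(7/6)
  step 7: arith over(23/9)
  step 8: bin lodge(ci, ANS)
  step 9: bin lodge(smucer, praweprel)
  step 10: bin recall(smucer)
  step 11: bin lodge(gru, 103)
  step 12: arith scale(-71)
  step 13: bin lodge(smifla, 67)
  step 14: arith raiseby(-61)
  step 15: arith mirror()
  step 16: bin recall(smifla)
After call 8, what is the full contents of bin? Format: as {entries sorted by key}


Answer: {ci=795/1702}

Derivation:
-- bin toss(k: gru) ~> -170
-- arith start(x: 38) ~> 38
-- arith tell() ~> 38
-- arith start(x: 37) ~> 37
-- arith oneover() ~> 1/37
-- arith raiseby(x: 7/6) ~> 265/222
-- arith over(x: 23/9) ~> 795/1702
-- bin lodge(k: ci, v: ANS) ~> nil
-- bin lodge(k: smucer, v: praweprel) ~> nil
-- bin recall(k: smucer) ~> praweprel
-- bin lodge(k: gru, v: 103) ~> nil
-- arith scale(x: -71) ~> -56445/1702
-- bin lodge(k: smifla, v: 67) ~> nil
-- arith raiseby(x: -61) ~> -160267/1702
-- arith mirror() ~> 160267/1702
-- bin recall(k: smifla) ~> 67


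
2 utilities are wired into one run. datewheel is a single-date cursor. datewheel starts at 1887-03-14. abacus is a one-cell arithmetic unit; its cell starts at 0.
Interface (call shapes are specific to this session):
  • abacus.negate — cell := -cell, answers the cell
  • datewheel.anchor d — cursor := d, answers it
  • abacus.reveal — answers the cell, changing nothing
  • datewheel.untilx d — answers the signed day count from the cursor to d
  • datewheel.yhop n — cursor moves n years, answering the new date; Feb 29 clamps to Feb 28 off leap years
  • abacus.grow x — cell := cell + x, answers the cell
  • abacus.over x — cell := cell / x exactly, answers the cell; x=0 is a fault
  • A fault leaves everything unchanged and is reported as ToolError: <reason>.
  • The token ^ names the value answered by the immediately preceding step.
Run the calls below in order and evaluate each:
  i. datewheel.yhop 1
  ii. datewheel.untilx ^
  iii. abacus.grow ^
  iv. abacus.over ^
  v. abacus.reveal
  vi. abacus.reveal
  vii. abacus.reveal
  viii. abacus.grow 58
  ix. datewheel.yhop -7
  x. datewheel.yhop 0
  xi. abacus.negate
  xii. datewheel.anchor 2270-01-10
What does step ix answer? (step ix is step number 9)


Answer: 1881-03-14

Derivation:
Using datewheel.yhop using n→1, — result: 1888-03-14.
I try datewheel.untilx using d→^, which returns 0.
Then abacus.grow using x→^, yielding 0.
I call abacus.over using x→^, yielding ToolError: division by zero.
Next I call abacus.reveal, which returns 0.
I invoke abacus.reveal(), → 0.
I invoke abacus.reveal, and observe 0.
Now I run abacus.grow using x→58, which returns 58.
Next I call datewheel.yhop using n→-7, which returns 1881-03-14.
I call datewheel.yhop using n→0, yielding 1881-03-14.
Using abacus.negate(), and see -58.
Calling datewheel.anchor using d→2270-01-10, which returns 2270-01-10.
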